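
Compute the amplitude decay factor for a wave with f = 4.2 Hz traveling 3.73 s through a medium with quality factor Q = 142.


pi*f*t/Q = pi*4.2*3.73/142 = 0.346593
A/A0 = exp(-0.346593) = 0.707093

0.707093


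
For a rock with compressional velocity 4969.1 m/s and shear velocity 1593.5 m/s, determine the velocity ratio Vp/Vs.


Vp/Vs = 4969.1 / 1593.5
= 3.1184

3.1184


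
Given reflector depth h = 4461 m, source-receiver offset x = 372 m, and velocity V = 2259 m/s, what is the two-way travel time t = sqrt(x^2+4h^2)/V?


x^2 + 4h^2 = 372^2 + 4*4461^2 = 138384 + 79602084 = 79740468
sqrt(79740468) = 8929.7518
t = 8929.7518 / 2259 = 3.953 s

3.953


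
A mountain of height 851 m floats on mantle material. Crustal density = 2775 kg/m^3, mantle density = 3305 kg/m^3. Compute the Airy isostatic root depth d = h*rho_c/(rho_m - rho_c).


rho_m - rho_c = 3305 - 2775 = 530
d = 851 * 2775 / 530
= 2361525 / 530
= 4455.71 m

4455.71


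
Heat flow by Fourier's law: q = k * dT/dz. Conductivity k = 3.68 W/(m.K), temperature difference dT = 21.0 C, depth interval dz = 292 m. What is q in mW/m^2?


q = k * dT / dz * 1000
= 3.68 * 21.0 / 292 * 1000
= 0.264658 * 1000
= 264.6575 mW/m^2

264.6575


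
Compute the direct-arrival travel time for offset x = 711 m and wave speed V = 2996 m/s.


t = x / V
= 711 / 2996
= 0.2373 s

0.2373


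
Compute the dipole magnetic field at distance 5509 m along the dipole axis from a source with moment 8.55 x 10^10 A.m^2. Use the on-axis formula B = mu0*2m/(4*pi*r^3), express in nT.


m = 8.55 x 10^10 = 85500000000 A.m^2
2m = 171000000000 A.m^2
r^3 = 5509^3 = 167193087229
B = (4pi*10^-7) * 171000000000 / (4*pi * 167193087229) * 1e9
= 214884.937506 / 2101010298278.5 * 1e9
= 102.277 nT

102.277


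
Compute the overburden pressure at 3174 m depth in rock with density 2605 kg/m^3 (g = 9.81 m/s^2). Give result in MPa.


P = rho * g * z / 1e6
= 2605 * 9.81 * 3174 / 1e6
= 81111728.7 / 1e6
= 81.1117 MPa

81.1117


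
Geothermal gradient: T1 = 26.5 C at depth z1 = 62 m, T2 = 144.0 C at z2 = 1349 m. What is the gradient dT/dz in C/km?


dT = 144.0 - 26.5 = 117.5 C
dz = 1349 - 62 = 1287 m
gradient = dT/dz * 1000 = 117.5/1287 * 1000 = 91.2976 C/km

91.2976


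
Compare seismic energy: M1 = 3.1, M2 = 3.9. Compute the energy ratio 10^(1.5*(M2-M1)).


M2 - M1 = 3.9 - 3.1 = 0.8
1.5 * 0.8 = 1.2
ratio = 10^1.2 = 15.85

15.85


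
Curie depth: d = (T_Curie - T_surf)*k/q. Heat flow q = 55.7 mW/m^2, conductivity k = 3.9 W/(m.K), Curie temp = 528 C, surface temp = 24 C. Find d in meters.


T_Curie - T_surf = 528 - 24 = 504 C
Convert q to W/m^2: 55.7 mW/m^2 = 0.0557 W/m^2
d = 504 * 3.9 / 0.0557 = 35289.05 m

35289.05


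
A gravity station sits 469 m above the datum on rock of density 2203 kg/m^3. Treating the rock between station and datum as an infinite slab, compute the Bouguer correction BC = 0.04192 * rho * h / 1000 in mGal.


BC = 0.04192 * rho * h / 1000
= 0.04192 * 2203 * 469 / 1000
= 43.312 mGal

43.312


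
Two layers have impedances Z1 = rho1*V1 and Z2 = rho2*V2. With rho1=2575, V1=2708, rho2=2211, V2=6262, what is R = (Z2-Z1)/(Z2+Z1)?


Z1 = 2575 * 2708 = 6973100
Z2 = 2211 * 6262 = 13845282
R = (13845282 - 6973100) / (13845282 + 6973100) = 6872182 / 20818382 = 0.3301

0.3301


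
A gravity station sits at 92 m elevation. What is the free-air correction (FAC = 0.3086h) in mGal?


FAC = 0.3086 * h
= 0.3086 * 92
= 28.3912 mGal

28.3912


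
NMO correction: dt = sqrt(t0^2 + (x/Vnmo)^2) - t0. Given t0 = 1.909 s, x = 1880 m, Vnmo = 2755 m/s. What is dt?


x/Vnmo = 1880/2755 = 0.682396
(x/Vnmo)^2 = 0.465664
t0^2 = 3.644281
sqrt(3.644281 + 0.465664) = 2.0273
dt = 2.0273 - 1.909 = 0.1183

0.1183


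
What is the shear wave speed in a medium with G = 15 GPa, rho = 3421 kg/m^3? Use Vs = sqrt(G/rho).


Convert G to Pa: G = 15e9 Pa
Compute G/rho = 15e9 / 3421 = 4384682.8413
Vs = sqrt(4384682.8413) = 2093.96 m/s

2093.96


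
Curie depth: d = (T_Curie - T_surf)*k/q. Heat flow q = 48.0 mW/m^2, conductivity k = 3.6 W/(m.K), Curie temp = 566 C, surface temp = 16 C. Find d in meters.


T_Curie - T_surf = 566 - 16 = 550 C
Convert q to W/m^2: 48.0 mW/m^2 = 0.048 W/m^2
d = 550 * 3.6 / 0.048 = 41250.0 m

41250.0


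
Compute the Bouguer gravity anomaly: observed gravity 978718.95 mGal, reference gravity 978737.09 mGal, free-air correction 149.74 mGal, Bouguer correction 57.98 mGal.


BA = g_obs - g_ref + FAC - BC
= 978718.95 - 978737.09 + 149.74 - 57.98
= 73.62 mGal

73.62


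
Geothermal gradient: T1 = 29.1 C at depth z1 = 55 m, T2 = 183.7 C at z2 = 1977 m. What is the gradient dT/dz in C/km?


dT = 183.7 - 29.1 = 154.6 C
dz = 1977 - 55 = 1922 m
gradient = dT/dz * 1000 = 154.6/1922 * 1000 = 80.437 C/km

80.437


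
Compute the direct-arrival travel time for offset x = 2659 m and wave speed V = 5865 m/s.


t = x / V
= 2659 / 5865
= 0.4534 s

0.4534


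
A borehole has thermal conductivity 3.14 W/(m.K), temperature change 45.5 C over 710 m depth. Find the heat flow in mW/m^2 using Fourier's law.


q = k * dT / dz * 1000
= 3.14 * 45.5 / 710 * 1000
= 0.201225 * 1000
= 201.2254 mW/m^2

201.2254


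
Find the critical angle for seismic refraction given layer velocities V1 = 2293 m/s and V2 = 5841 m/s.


V1/V2 = 2293/5841 = 0.39257
theta_c = arcsin(0.39257) = 23.1145 degrees

23.1145


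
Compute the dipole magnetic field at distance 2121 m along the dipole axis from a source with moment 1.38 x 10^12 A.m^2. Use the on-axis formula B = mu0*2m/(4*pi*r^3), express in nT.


m = 1.38 x 10^12 = 1380000000000 A.m^2
2m = 2760000000000 A.m^2
r^3 = 2121^3 = 9541617561
B = (4pi*10^-7) * 2760000000000 / (4*pi * 9541617561) * 1e9
= 3468318.289563 / 119903502532.0 * 1e9
= 28925.9131 nT

28925.9131


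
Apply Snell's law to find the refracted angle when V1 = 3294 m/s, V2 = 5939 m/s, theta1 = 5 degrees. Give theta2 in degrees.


sin(theta1) = sin(5 deg) = 0.087156
sin(theta2) = V2/V1 * sin(theta1) = 5939/3294 * 0.087156 = 0.15714
theta2 = arcsin(0.15714) = 9.0409 degrees

9.0409


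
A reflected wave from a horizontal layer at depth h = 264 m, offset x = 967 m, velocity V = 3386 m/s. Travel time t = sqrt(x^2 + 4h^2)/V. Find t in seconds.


x^2 + 4h^2 = 967^2 + 4*264^2 = 935089 + 278784 = 1213873
sqrt(1213873) = 1101.759
t = 1101.759 / 3386 = 0.3254 s

0.3254


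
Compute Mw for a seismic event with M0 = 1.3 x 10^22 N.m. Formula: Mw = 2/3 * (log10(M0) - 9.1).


log10(M0) = log10(1.3 x 10^22) = 22.1139
Mw = 2/3 * (22.1139 - 9.1)
= 2/3 * 13.0139
= 8.68

8.68


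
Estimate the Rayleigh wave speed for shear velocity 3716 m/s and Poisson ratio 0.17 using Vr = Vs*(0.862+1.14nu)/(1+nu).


Numerator factor = 0.862 + 1.14*0.17 = 1.0558
Denominator = 1 + 0.17 = 1.17
Vr = 3716 * 1.0558 / 1.17 = 3353.29 m/s

3353.29


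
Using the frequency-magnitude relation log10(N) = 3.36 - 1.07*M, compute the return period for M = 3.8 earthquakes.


log10(N) = 3.36 - 1.07*3.8 = -0.706
N = 10^-0.706 = 0.196789
T = 1/N = 1/0.196789 = 5.0816 years

5.0816


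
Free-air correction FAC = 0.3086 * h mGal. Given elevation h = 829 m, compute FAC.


FAC = 0.3086 * h
= 0.3086 * 829
= 255.8294 mGal

255.8294


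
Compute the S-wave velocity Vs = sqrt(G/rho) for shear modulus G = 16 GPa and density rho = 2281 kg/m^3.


Convert G to Pa: G = 16e9 Pa
Compute G/rho = 16e9 / 2281 = 7014467.3389
Vs = sqrt(7014467.3389) = 2648.48 m/s

2648.48


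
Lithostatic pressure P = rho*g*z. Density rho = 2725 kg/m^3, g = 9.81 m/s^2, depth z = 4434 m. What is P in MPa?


P = rho * g * z / 1e6
= 2725 * 9.81 * 4434 / 1e6
= 118530796.5 / 1e6
= 118.5308 MPa

118.5308


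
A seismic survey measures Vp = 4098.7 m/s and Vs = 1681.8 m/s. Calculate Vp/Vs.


Vp/Vs = 4098.7 / 1681.8
= 2.4371

2.4371


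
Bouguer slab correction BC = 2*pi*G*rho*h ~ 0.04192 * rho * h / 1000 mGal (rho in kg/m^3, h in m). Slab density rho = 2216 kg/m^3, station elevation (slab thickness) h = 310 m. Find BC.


BC = 0.04192 * rho * h / 1000
= 0.04192 * 2216 * 310 / 1000
= 28.7974 mGal

28.7974


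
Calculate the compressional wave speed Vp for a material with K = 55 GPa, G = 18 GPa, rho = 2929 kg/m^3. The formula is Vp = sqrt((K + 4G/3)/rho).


First compute the effective modulus:
K + 4G/3 = 55e9 + 4*18e9/3 = 79000000000.0 Pa
Then divide by density:
79000000000.0 / 2929 = 26971662.6835 Pa/(kg/m^3)
Take the square root:
Vp = sqrt(26971662.6835) = 5193.42 m/s

5193.42


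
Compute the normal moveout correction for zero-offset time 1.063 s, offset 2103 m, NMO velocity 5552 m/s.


x/Vnmo = 2103/5552 = 0.378782
(x/Vnmo)^2 = 0.143476
t0^2 = 1.129969
sqrt(1.129969 + 0.143476) = 1.12847
dt = 1.12847 - 1.063 = 0.06547

0.06547


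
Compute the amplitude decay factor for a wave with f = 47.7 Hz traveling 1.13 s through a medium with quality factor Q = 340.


pi*f*t/Q = pi*47.7*1.13/340 = 0.498044
A/A0 = exp(-0.498044) = 0.607718

0.607718


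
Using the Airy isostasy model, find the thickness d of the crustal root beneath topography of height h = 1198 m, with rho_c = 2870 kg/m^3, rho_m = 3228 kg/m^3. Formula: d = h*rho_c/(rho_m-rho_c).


rho_m - rho_c = 3228 - 2870 = 358
d = 1198 * 2870 / 358
= 3438260 / 358
= 9604.08 m

9604.08


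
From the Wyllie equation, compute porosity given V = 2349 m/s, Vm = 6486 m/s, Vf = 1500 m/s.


1/V - 1/Vm = 1/2349 - 1/6486 = 0.00027153
1/Vf - 1/Vm = 1/1500 - 1/6486 = 0.00051249
phi = 0.00027153 / 0.00051249 = 0.5298

0.5298


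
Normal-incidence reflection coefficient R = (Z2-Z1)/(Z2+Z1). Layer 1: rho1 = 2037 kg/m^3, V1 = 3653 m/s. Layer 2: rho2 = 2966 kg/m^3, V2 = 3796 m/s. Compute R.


Z1 = 2037 * 3653 = 7441161
Z2 = 2966 * 3796 = 11258936
R = (11258936 - 7441161) / (11258936 + 7441161) = 3817775 / 18700097 = 0.2042

0.2042


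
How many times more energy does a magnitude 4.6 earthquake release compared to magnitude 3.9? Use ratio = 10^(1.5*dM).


M2 - M1 = 4.6 - 3.9 = 0.7
1.5 * 0.7 = 1.05
ratio = 10^1.05 = 11.22

11.22


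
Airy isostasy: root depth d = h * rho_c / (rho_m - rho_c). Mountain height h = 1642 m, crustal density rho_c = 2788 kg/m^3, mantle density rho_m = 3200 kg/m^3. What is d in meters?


rho_m - rho_c = 3200 - 2788 = 412
d = 1642 * 2788 / 412
= 4577896 / 412
= 11111.4 m

11111.4


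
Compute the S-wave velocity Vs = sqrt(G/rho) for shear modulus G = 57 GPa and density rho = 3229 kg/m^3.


Convert G to Pa: G = 57e9 Pa
Compute G/rho = 57e9 / 3229 = 17652524.0012
Vs = sqrt(17652524.0012) = 4201.49 m/s

4201.49


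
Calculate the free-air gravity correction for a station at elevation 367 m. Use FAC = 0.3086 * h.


FAC = 0.3086 * h
= 0.3086 * 367
= 113.2562 mGal

113.2562


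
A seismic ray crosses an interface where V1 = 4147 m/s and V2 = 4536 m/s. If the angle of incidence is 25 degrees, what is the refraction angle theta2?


sin(theta1) = sin(25 deg) = 0.422618
sin(theta2) = V2/V1 * sin(theta1) = 4536/4147 * 0.422618 = 0.462261
theta2 = arcsin(0.462261) = 27.5331 degrees

27.5331


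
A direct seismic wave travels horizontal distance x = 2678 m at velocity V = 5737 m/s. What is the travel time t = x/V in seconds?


t = x / V
= 2678 / 5737
= 0.4668 s

0.4668


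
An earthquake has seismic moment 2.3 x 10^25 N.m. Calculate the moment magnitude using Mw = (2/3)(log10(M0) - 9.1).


log10(M0) = log10(2.3 x 10^25) = 25.3617
Mw = 2/3 * (25.3617 - 9.1)
= 2/3 * 16.2617
= 10.84

10.84


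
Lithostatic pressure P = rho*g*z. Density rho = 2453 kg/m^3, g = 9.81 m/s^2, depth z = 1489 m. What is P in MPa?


P = rho * g * z / 1e6
= 2453 * 9.81 * 1489 / 1e6
= 35831191.77 / 1e6
= 35.8312 MPa

35.8312


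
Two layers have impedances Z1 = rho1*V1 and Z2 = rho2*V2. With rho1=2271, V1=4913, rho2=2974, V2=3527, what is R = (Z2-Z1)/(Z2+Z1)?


Z1 = 2271 * 4913 = 11157423
Z2 = 2974 * 3527 = 10489298
R = (10489298 - 11157423) / (10489298 + 11157423) = -668125 / 21646721 = -0.0309

-0.0309


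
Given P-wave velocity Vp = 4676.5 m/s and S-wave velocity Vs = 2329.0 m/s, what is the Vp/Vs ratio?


Vp/Vs = 4676.5 / 2329.0
= 2.0079

2.0079


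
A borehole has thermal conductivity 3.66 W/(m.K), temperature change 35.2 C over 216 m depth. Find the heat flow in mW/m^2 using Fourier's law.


q = k * dT / dz * 1000
= 3.66 * 35.2 / 216 * 1000
= 0.596444 * 1000
= 596.4444 mW/m^2

596.4444


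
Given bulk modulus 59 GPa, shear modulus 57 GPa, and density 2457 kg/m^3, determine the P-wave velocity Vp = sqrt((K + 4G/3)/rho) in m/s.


First compute the effective modulus:
K + 4G/3 = 59e9 + 4*57e9/3 = 135000000000.0 Pa
Then divide by density:
135000000000.0 / 2457 = 54945054.9451 Pa/(kg/m^3)
Take the square root:
Vp = sqrt(54945054.9451) = 7412.49 m/s

7412.49


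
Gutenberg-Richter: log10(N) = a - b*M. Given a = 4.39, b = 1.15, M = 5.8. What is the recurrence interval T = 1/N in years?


log10(N) = 4.39 - 1.15*5.8 = -2.28
N = 10^-2.28 = 0.005248
T = 1/N = 1/0.005248 = 190.5461 years

190.5461


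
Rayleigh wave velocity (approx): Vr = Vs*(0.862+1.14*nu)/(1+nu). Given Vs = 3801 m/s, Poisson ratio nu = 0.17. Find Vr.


Numerator factor = 0.862 + 1.14*0.17 = 1.0558
Denominator = 1 + 0.17 = 1.17
Vr = 3801 * 1.0558 / 1.17 = 3430.0 m/s

3430.0


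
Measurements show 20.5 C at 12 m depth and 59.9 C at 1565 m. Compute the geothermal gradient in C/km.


dT = 59.9 - 20.5 = 39.4 C
dz = 1565 - 12 = 1553 m
gradient = dT/dz * 1000 = 39.4/1553 * 1000 = 25.3703 C/km

25.3703


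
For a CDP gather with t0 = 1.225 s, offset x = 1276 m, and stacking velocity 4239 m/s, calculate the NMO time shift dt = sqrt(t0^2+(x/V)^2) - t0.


x/Vnmo = 1276/4239 = 0.301014
(x/Vnmo)^2 = 0.09061
t0^2 = 1.500625
sqrt(1.500625 + 0.09061) = 1.261442
dt = 1.261442 - 1.225 = 0.036442

0.036442


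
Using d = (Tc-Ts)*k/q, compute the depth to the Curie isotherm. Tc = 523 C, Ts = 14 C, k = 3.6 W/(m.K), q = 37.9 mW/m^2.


T_Curie - T_surf = 523 - 14 = 509 C
Convert q to W/m^2: 37.9 mW/m^2 = 0.0379 W/m^2
d = 509 * 3.6 / 0.0379 = 48348.28 m

48348.28


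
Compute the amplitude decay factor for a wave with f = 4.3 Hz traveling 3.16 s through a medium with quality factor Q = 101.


pi*f*t/Q = pi*4.3*3.16/101 = 0.422653
A/A0 = exp(-0.422653) = 0.655306

0.655306


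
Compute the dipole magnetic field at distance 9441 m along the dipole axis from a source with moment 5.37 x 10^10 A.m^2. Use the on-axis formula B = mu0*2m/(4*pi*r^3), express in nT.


m = 5.37 x 10^10 = 53700000000 A.m^2
2m = 107400000000 A.m^2
r^3 = 9441^3 = 841499753121
B = (4pi*10^-7) * 107400000000 / (4*pi * 841499753121) * 1e9
= 134962.820398 / 10574597769610.23 * 1e9
= 12.7629 nT

12.7629


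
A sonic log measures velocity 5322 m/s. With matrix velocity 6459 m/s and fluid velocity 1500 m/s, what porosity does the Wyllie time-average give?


1/V - 1/Vm = 1/5322 - 1/6459 = 3.308e-05
1/Vf - 1/Vm = 1/1500 - 1/6459 = 0.00051184
phi = 3.308e-05 / 0.00051184 = 0.0646

0.0646


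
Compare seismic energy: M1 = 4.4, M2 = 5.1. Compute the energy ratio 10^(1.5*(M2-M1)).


M2 - M1 = 5.1 - 4.4 = 0.7
1.5 * 0.7 = 1.05
ratio = 10^1.05 = 11.22

11.22


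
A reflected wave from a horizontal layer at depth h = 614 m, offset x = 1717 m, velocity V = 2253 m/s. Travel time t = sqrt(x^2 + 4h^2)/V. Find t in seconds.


x^2 + 4h^2 = 1717^2 + 4*614^2 = 2948089 + 1507984 = 4456073
sqrt(4456073) = 2110.9413
t = 2110.9413 / 2253 = 0.9369 s

0.9369


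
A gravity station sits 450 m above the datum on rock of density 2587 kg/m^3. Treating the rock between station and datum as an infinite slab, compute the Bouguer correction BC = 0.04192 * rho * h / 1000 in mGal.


BC = 0.04192 * rho * h / 1000
= 0.04192 * 2587 * 450 / 1000
= 48.8012 mGal

48.8012


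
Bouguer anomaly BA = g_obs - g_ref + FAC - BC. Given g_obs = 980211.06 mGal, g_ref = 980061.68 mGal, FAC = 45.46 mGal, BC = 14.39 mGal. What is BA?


BA = g_obs - g_ref + FAC - BC
= 980211.06 - 980061.68 + 45.46 - 14.39
= 180.45 mGal

180.45


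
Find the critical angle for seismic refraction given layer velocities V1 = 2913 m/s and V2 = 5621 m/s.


V1/V2 = 2913/5621 = 0.518235
theta_c = arcsin(0.518235) = 31.2139 degrees

31.2139


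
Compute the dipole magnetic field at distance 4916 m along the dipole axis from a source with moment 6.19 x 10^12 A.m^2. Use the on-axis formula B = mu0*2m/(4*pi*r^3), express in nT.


m = 6.19 x 10^12 = 6190000000000 A.m^2
2m = 12380000000000 A.m^2
r^3 = 4916^3 = 118805247296
B = (4pi*10^-7) * 12380000000000 / (4*pi * 118805247296) * 1e9
= 15557166.820577 / 1492950768452.13 * 1e9
= 10420.4152 nT

10420.4152


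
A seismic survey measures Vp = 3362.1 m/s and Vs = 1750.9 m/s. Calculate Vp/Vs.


Vp/Vs = 3362.1 / 1750.9
= 1.9202

1.9202


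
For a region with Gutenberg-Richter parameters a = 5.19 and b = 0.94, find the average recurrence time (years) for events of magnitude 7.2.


log10(N) = 5.19 - 0.94*7.2 = -1.578
N = 10^-1.578 = 0.026424
T = 1/N = 1/0.026424 = 37.8443 years

37.8443


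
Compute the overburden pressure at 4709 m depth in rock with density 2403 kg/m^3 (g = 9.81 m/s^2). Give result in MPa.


P = rho * g * z / 1e6
= 2403 * 9.81 * 4709 / 1e6
= 111007281.87 / 1e6
= 111.0073 MPa

111.0073


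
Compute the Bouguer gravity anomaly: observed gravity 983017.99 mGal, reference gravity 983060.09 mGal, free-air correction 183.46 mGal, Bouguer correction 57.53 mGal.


BA = g_obs - g_ref + FAC - BC
= 983017.99 - 983060.09 + 183.46 - 57.53
= 83.83 mGal

83.83


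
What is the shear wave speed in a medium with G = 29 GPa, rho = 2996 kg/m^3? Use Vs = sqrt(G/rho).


Convert G to Pa: G = 29e9 Pa
Compute G/rho = 29e9 / 2996 = 9679572.7637
Vs = sqrt(9679572.7637) = 3111.2 m/s

3111.2


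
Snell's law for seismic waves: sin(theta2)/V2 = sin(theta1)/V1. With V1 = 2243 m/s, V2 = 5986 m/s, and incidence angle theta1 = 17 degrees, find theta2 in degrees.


sin(theta1) = sin(17 deg) = 0.292372
sin(theta2) = V2/V1 * sin(theta1) = 5986/2243 * 0.292372 = 0.780266
theta2 = arcsin(0.780266) = 51.285 degrees

51.285


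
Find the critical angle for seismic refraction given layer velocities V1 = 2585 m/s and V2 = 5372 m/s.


V1/V2 = 2585/5372 = 0.481199
theta_c = arcsin(0.481199) = 28.7637 degrees

28.7637


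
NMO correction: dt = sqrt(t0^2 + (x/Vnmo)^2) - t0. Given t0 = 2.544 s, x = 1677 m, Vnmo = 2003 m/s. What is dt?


x/Vnmo = 1677/2003 = 0.837244
(x/Vnmo)^2 = 0.700978
t0^2 = 6.471936
sqrt(6.471936 + 0.700978) = 2.67823
dt = 2.67823 - 2.544 = 0.13423

0.13423


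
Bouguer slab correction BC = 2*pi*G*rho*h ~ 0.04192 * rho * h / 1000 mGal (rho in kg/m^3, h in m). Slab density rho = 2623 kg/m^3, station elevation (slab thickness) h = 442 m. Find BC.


BC = 0.04192 * rho * h / 1000
= 0.04192 * 2623 * 442 / 1000
= 48.6006 mGal

48.6006


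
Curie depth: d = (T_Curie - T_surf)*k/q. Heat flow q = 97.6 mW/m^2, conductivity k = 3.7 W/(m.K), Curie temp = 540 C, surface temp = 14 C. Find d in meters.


T_Curie - T_surf = 540 - 14 = 526 C
Convert q to W/m^2: 97.6 mW/m^2 = 0.0976 W/m^2
d = 526 * 3.7 / 0.0976 = 19940.57 m

19940.57


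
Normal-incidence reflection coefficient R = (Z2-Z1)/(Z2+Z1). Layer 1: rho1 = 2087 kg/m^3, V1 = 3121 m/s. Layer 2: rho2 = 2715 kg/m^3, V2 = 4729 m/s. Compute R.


Z1 = 2087 * 3121 = 6513527
Z2 = 2715 * 4729 = 12839235
R = (12839235 - 6513527) / (12839235 + 6513527) = 6325708 / 19352762 = 0.3269

0.3269


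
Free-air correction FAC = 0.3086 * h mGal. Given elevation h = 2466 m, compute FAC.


FAC = 0.3086 * h
= 0.3086 * 2466
= 761.0076 mGal

761.0076


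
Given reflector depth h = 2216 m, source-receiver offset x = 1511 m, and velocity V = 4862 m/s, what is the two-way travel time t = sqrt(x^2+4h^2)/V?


x^2 + 4h^2 = 1511^2 + 4*2216^2 = 2283121 + 19642624 = 21925745
sqrt(21925745) = 4682.4935
t = 4682.4935 / 4862 = 0.9631 s

0.9631


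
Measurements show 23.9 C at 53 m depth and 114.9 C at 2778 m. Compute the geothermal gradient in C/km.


dT = 114.9 - 23.9 = 91.0 C
dz = 2778 - 53 = 2725 m
gradient = dT/dz * 1000 = 91.0/2725 * 1000 = 33.3945 C/km

33.3945


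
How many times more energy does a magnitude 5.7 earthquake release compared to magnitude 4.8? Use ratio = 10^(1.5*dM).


M2 - M1 = 5.7 - 4.8 = 0.9
1.5 * 0.9 = 1.35
ratio = 10^1.35 = 22.39

22.39


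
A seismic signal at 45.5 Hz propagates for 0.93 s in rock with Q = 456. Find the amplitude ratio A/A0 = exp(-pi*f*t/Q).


pi*f*t/Q = pi*45.5*0.93/456 = 0.291527
A/A0 = exp(-0.291527) = 0.747122

0.747122


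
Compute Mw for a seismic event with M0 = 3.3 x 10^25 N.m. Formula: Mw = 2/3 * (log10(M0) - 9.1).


log10(M0) = log10(3.3 x 10^25) = 25.5185
Mw = 2/3 * (25.5185 - 9.1)
= 2/3 * 16.4185
= 10.95

10.95


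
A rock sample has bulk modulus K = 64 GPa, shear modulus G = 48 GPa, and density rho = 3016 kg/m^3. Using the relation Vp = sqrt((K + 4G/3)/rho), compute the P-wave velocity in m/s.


First compute the effective modulus:
K + 4G/3 = 64e9 + 4*48e9/3 = 128000000000.0 Pa
Then divide by density:
128000000000.0 / 3016 = 42440318.3024 Pa/(kg/m^3)
Take the square root:
Vp = sqrt(42440318.3024) = 6514.62 m/s

6514.62


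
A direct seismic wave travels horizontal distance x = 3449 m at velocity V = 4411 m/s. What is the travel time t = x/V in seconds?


t = x / V
= 3449 / 4411
= 0.7819 s

0.7819


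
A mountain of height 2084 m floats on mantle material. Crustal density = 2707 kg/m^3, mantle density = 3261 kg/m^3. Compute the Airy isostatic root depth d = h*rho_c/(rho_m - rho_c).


rho_m - rho_c = 3261 - 2707 = 554
d = 2084 * 2707 / 554
= 5641388 / 554
= 10183.01 m

10183.01


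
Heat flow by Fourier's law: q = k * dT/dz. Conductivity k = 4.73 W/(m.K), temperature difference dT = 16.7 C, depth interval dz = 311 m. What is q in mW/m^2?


q = k * dT / dz * 1000
= 4.73 * 16.7 / 311 * 1000
= 0.25399 * 1000
= 253.9904 mW/m^2

253.9904


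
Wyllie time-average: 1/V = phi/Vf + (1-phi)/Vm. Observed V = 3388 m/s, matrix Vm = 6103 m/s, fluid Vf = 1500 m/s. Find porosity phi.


1/V - 1/Vm = 1/3388 - 1/6103 = 0.00013131
1/Vf - 1/Vm = 1/1500 - 1/6103 = 0.00050281
phi = 0.00013131 / 0.00050281 = 0.2611

0.2611


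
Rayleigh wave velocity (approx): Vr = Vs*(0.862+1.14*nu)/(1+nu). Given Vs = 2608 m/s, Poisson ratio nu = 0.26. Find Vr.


Numerator factor = 0.862 + 1.14*0.26 = 1.1584
Denominator = 1 + 0.26 = 1.26
Vr = 2608 * 1.1584 / 1.26 = 2397.7 m/s

2397.7


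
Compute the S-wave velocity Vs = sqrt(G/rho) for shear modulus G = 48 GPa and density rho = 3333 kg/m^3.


Convert G to Pa: G = 48e9 Pa
Compute G/rho = 48e9 / 3333 = 14401440.144
Vs = sqrt(14401440.144) = 3794.92 m/s

3794.92


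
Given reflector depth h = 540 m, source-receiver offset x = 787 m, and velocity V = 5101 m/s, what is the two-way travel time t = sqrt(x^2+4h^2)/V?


x^2 + 4h^2 = 787^2 + 4*540^2 = 619369 + 1166400 = 1785769
sqrt(1785769) = 1336.3267
t = 1336.3267 / 5101 = 0.262 s

0.262


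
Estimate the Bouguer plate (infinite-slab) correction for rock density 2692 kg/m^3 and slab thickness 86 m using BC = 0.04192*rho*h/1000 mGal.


BC = 0.04192 * rho * h / 1000
= 0.04192 * 2692 * 86 / 1000
= 9.705 mGal

9.705


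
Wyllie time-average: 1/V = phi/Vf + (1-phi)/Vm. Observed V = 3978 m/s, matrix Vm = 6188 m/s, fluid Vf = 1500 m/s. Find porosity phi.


1/V - 1/Vm = 1/3978 - 1/6188 = 8.978e-05
1/Vf - 1/Vm = 1/1500 - 1/6188 = 0.00050506
phi = 8.978e-05 / 0.00050506 = 0.1778

0.1778


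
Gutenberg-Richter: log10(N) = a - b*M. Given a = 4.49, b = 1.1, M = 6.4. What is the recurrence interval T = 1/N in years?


log10(N) = 4.49 - 1.1*6.4 = -2.55
N = 10^-2.55 = 0.002818
T = 1/N = 1/0.002818 = 354.8134 years

354.8134


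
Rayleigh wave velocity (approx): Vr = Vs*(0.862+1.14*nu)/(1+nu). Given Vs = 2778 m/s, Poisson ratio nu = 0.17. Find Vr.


Numerator factor = 0.862 + 1.14*0.17 = 1.0558
Denominator = 1 + 0.17 = 1.17
Vr = 2778 * 1.0558 / 1.17 = 2506.85 m/s

2506.85


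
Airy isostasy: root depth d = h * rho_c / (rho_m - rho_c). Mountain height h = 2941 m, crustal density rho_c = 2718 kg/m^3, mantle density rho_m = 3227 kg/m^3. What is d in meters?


rho_m - rho_c = 3227 - 2718 = 509
d = 2941 * 2718 / 509
= 7993638 / 509
= 15704.59 m

15704.59


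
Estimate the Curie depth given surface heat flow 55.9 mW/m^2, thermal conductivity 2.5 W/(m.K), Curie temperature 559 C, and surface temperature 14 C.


T_Curie - T_surf = 559 - 14 = 545 C
Convert q to W/m^2: 55.9 mW/m^2 = 0.0559 W/m^2
d = 545 * 2.5 / 0.0559 = 24373.88 m

24373.88


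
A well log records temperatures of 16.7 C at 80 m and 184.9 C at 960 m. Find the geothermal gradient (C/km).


dT = 184.9 - 16.7 = 168.2 C
dz = 960 - 80 = 880 m
gradient = dT/dz * 1000 = 168.2/880 * 1000 = 191.1364 C/km

191.1364


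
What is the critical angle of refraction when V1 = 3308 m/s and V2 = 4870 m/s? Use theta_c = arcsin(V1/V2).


V1/V2 = 3308/4870 = 0.679261
theta_c = arcsin(0.679261) = 42.7859 degrees

42.7859


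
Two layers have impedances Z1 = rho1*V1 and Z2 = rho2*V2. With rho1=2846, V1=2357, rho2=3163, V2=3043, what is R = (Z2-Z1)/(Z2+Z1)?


Z1 = 2846 * 2357 = 6708022
Z2 = 3163 * 3043 = 9625009
R = (9625009 - 6708022) / (9625009 + 6708022) = 2916987 / 16333031 = 0.1786

0.1786


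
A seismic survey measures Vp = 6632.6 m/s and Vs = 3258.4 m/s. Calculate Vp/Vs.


Vp/Vs = 6632.6 / 3258.4
= 2.0355

2.0355


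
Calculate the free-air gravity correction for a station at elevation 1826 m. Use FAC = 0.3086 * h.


FAC = 0.3086 * h
= 0.3086 * 1826
= 563.5036 mGal

563.5036


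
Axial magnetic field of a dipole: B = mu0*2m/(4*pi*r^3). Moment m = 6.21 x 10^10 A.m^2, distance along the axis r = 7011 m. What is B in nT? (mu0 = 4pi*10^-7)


m = 6.21 x 10^10 = 62100000000 A.m^2
2m = 124200000000 A.m^2
r^3 = 7011^3 = 344619542331
B = (4pi*10^-7) * 124200000000 / (4*pi * 344619542331) * 1e9
= 156074.32303 / 4330616889882.19 * 1e9
= 36.0397 nT

36.0397


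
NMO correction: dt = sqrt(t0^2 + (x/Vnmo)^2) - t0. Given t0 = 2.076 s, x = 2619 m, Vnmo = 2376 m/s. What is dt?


x/Vnmo = 2619/2376 = 1.102273
(x/Vnmo)^2 = 1.215005
t0^2 = 4.309776
sqrt(4.309776 + 1.215005) = 2.350485
dt = 2.350485 - 2.076 = 0.274485

0.274485


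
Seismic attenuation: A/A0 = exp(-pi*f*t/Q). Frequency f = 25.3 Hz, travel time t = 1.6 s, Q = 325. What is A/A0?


pi*f*t/Q = pi*25.3*1.6/325 = 0.391297
A/A0 = exp(-0.391297) = 0.676179

0.676179


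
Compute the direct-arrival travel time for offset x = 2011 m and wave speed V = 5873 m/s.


t = x / V
= 2011 / 5873
= 0.3424 s

0.3424


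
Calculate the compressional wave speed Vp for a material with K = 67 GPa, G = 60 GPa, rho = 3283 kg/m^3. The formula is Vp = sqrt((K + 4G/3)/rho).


First compute the effective modulus:
K + 4G/3 = 67e9 + 4*60e9/3 = 147000000000.0 Pa
Then divide by density:
147000000000.0 / 3283 = 44776119.403 Pa/(kg/m^3)
Take the square root:
Vp = sqrt(44776119.403) = 6691.5 m/s

6691.5


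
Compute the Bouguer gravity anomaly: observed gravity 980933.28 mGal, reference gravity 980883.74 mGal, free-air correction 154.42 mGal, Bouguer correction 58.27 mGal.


BA = g_obs - g_ref + FAC - BC
= 980933.28 - 980883.74 + 154.42 - 58.27
= 145.69 mGal

145.69


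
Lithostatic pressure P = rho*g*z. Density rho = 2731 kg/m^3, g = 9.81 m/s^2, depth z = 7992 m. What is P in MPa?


P = rho * g * z / 1e6
= 2731 * 9.81 * 7992 / 1e6
= 214114551.12 / 1e6
= 214.1146 MPa

214.1146


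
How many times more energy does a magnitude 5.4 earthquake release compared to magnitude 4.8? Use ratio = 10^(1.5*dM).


M2 - M1 = 5.4 - 4.8 = 0.6
1.5 * 0.6 = 0.9
ratio = 10^0.9 = 7.94

7.94


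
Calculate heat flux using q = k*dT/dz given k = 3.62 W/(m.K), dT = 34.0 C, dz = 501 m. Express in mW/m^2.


q = k * dT / dz * 1000
= 3.62 * 34.0 / 501 * 1000
= 0.245669 * 1000
= 245.6687 mW/m^2

245.6687


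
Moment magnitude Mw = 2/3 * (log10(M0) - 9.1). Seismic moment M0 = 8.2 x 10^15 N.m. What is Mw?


log10(M0) = log10(8.2 x 10^15) = 15.9138
Mw = 2/3 * (15.9138 - 9.1)
= 2/3 * 6.8138
= 4.54

4.54


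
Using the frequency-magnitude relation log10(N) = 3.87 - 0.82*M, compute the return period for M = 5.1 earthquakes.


log10(N) = 3.87 - 0.82*5.1 = -0.312
N = 10^-0.312 = 0.487528
T = 1/N = 1/0.487528 = 2.0512 years

2.0512


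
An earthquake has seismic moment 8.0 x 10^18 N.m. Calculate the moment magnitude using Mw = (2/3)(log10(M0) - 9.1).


log10(M0) = log10(8.0 x 10^18) = 18.9031
Mw = 2/3 * (18.9031 - 9.1)
= 2/3 * 9.8031
= 6.54

6.54


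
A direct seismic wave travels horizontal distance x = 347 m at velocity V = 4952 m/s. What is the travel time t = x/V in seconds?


t = x / V
= 347 / 4952
= 0.0701 s

0.0701


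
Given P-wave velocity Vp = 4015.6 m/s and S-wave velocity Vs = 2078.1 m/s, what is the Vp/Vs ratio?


Vp/Vs = 4015.6 / 2078.1
= 1.9323

1.9323


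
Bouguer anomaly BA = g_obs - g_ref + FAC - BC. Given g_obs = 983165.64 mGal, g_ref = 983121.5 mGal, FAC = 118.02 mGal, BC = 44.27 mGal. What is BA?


BA = g_obs - g_ref + FAC - BC
= 983165.64 - 983121.5 + 118.02 - 44.27
= 117.89 mGal

117.89


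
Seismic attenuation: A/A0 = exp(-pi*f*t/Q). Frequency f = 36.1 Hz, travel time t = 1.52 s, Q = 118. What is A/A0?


pi*f*t/Q = pi*36.1*1.52/118 = 1.460894
A/A0 = exp(-1.460894) = 0.232029

0.232029


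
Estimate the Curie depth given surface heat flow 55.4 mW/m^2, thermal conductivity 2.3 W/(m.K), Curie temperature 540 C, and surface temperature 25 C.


T_Curie - T_surf = 540 - 25 = 515 C
Convert q to W/m^2: 55.4 mW/m^2 = 0.0554 W/m^2
d = 515 * 2.3 / 0.0554 = 21380.87 m

21380.87


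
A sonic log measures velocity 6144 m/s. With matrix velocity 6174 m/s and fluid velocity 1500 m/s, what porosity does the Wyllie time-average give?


1/V - 1/Vm = 1/6144 - 1/6174 = 7.9e-07
1/Vf - 1/Vm = 1/1500 - 1/6174 = 0.0005047
phi = 7.9e-07 / 0.0005047 = 0.0016

0.0016


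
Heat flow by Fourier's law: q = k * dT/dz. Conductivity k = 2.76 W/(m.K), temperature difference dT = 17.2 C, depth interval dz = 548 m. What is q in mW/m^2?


q = k * dT / dz * 1000
= 2.76 * 17.2 / 548 * 1000
= 0.086628 * 1000
= 86.6277 mW/m^2

86.6277


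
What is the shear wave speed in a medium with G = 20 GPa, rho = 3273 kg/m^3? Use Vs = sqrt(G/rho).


Convert G to Pa: G = 20e9 Pa
Compute G/rho = 20e9 / 3273 = 6110601.8943
Vs = sqrt(6110601.8943) = 2471.96 m/s

2471.96


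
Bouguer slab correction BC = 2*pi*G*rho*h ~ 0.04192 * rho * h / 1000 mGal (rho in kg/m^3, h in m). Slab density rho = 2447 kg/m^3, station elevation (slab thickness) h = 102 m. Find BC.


BC = 0.04192 * rho * h / 1000
= 0.04192 * 2447 * 102 / 1000
= 10.463 mGal

10.463


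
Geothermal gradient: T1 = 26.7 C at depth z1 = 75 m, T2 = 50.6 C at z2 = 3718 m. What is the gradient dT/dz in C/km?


dT = 50.6 - 26.7 = 23.9 C
dz = 3718 - 75 = 3643 m
gradient = dT/dz * 1000 = 23.9/3643 * 1000 = 6.5605 C/km

6.5605


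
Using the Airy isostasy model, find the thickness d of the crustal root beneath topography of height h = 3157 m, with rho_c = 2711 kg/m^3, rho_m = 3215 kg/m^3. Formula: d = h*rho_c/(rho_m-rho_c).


rho_m - rho_c = 3215 - 2711 = 504
d = 3157 * 2711 / 504
= 8558627 / 504
= 16981.4 m

16981.4


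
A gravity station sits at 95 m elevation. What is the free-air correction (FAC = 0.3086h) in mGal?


FAC = 0.3086 * h
= 0.3086 * 95
= 29.317 mGal

29.317


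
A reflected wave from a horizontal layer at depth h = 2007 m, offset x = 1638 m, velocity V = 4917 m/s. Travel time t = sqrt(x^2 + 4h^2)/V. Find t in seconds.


x^2 + 4h^2 = 1638^2 + 4*2007^2 = 2683044 + 16112196 = 18795240
sqrt(18795240) = 4335.3477
t = 4335.3477 / 4917 = 0.8817 s

0.8817


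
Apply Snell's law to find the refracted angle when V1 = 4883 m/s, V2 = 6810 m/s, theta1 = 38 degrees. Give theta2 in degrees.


sin(theta1) = sin(38 deg) = 0.615661
sin(theta2) = V2/V1 * sin(theta1) = 6810/4883 * 0.615661 = 0.858623
theta2 = arcsin(0.858623) = 59.1623 degrees

59.1623


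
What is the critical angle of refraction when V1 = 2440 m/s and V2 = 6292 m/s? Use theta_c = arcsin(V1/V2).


V1/V2 = 2440/6292 = 0.387794
theta_c = arcsin(0.387794) = 22.8173 degrees

22.8173


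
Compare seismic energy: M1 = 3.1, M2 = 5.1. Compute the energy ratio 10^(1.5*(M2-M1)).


M2 - M1 = 5.1 - 3.1 = 2.0
1.5 * 2.0 = 3.0
ratio = 10^3.0 = 1000.0

1000.0


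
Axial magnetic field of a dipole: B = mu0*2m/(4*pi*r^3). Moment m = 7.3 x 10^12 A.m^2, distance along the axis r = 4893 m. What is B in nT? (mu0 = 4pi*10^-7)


m = 7.3 x 10^12 = 7300000000000 A.m^2
2m = 14600000000000 A.m^2
r^3 = 4893^3 = 117145509957
B = (4pi*10^-7) * 14600000000000 / (4*pi * 117145509957) * 1e9
= 18346901.096964 / 1472093893927.76 * 1e9
= 12463.1324 nT

12463.1324


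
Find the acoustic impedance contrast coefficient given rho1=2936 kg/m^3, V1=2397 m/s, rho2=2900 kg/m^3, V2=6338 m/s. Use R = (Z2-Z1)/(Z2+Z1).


Z1 = 2936 * 2397 = 7037592
Z2 = 2900 * 6338 = 18380200
R = (18380200 - 7037592) / (18380200 + 7037592) = 11342608 / 25417792 = 0.4462

0.4462


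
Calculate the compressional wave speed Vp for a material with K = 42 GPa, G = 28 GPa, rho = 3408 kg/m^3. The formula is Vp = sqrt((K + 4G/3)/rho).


First compute the effective modulus:
K + 4G/3 = 42e9 + 4*28e9/3 = 79333333333.33 Pa
Then divide by density:
79333333333.33 / 3408 = 23278560.2504 Pa/(kg/m^3)
Take the square root:
Vp = sqrt(23278560.2504) = 4824.79 m/s

4824.79


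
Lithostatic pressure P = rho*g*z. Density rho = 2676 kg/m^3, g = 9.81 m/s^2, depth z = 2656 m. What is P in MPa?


P = rho * g * z / 1e6
= 2676 * 9.81 * 2656 / 1e6
= 69724143.36 / 1e6
= 69.7241 MPa

69.7241


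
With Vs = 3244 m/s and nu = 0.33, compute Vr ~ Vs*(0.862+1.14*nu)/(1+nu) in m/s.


Numerator factor = 0.862 + 1.14*0.33 = 1.2382
Denominator = 1 + 0.33 = 1.33
Vr = 3244 * 1.2382 / 1.33 = 3020.09 m/s

3020.09


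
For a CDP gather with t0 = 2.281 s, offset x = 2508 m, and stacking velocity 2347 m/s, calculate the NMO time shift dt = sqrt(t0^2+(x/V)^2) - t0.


x/Vnmo = 2508/2347 = 1.068598
(x/Vnmo)^2 = 1.141902
t0^2 = 5.202961
sqrt(5.202961 + 1.141902) = 2.518901
dt = 2.518901 - 2.281 = 0.237901

0.237901


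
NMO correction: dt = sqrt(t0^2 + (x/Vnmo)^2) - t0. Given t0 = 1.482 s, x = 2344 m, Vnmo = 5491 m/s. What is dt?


x/Vnmo = 2344/5491 = 0.42688
(x/Vnmo)^2 = 0.182227
t0^2 = 2.196324
sqrt(2.196324 + 0.182227) = 1.542255
dt = 1.542255 - 1.482 = 0.060255

0.060255


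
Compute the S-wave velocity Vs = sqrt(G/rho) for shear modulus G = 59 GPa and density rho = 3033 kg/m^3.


Convert G to Pa: G = 59e9 Pa
Compute G/rho = 59e9 / 3033 = 19452687.1085
Vs = sqrt(19452687.1085) = 4410.52 m/s

4410.52


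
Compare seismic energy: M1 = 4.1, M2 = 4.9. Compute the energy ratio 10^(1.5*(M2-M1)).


M2 - M1 = 4.9 - 4.1 = 0.8
1.5 * 0.8 = 1.2
ratio = 10^1.2 = 15.85

15.85


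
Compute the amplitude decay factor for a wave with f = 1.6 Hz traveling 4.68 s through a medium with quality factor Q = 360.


pi*f*t/Q = pi*1.6*4.68/360 = 0.065345
A/A0 = exp(-0.065345) = 0.936744

0.936744


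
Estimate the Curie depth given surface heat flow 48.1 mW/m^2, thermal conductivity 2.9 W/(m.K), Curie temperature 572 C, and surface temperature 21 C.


T_Curie - T_surf = 572 - 21 = 551 C
Convert q to W/m^2: 48.1 mW/m^2 = 0.0481 W/m^2
d = 551 * 2.9 / 0.0481 = 33220.37 m

33220.37


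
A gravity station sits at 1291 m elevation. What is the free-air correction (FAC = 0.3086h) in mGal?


FAC = 0.3086 * h
= 0.3086 * 1291
= 398.4026 mGal

398.4026


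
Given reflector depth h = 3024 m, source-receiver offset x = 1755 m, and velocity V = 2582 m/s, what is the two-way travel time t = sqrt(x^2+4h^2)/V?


x^2 + 4h^2 = 1755^2 + 4*3024^2 = 3080025 + 36578304 = 39658329
sqrt(39658329) = 6297.4859
t = 6297.4859 / 2582 = 2.439 s

2.439


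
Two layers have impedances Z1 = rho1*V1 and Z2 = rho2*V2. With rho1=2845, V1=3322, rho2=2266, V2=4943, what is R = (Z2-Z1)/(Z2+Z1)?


Z1 = 2845 * 3322 = 9451090
Z2 = 2266 * 4943 = 11200838
R = (11200838 - 9451090) / (11200838 + 9451090) = 1749748 / 20651928 = 0.0847

0.0847


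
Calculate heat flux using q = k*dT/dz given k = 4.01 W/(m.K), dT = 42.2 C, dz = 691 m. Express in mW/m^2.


q = k * dT / dz * 1000
= 4.01 * 42.2 / 691 * 1000
= 0.244894 * 1000
= 244.8944 mW/m^2

244.8944


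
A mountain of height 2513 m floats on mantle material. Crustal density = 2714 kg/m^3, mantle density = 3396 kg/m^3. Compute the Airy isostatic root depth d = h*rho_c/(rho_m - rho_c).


rho_m - rho_c = 3396 - 2714 = 682
d = 2513 * 2714 / 682
= 6820282 / 682
= 10000.41 m

10000.41


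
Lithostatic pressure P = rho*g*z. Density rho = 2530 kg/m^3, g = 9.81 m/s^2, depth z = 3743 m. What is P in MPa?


P = rho * g * z / 1e6
= 2530 * 9.81 * 3743 / 1e6
= 92898639.9 / 1e6
= 92.8986 MPa

92.8986


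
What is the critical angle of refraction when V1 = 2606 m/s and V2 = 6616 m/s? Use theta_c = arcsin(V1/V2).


V1/V2 = 2606/6616 = 0.393894
theta_c = arcsin(0.393894) = 23.197 degrees

23.197


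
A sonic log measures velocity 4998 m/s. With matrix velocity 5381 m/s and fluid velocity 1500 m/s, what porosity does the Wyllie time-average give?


1/V - 1/Vm = 1/4998 - 1/5381 = 1.424e-05
1/Vf - 1/Vm = 1/1500 - 1/5381 = 0.00048083
phi = 1.424e-05 / 0.00048083 = 0.0296

0.0296


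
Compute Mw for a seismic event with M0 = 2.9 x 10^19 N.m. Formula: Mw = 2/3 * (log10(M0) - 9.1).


log10(M0) = log10(2.9 x 10^19) = 19.4624
Mw = 2/3 * (19.4624 - 9.1)
= 2/3 * 10.3624
= 6.91

6.91


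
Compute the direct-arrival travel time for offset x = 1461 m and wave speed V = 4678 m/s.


t = x / V
= 1461 / 4678
= 0.3123 s

0.3123


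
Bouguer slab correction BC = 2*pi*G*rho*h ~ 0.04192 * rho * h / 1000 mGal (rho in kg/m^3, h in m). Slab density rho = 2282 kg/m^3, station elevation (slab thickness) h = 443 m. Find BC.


BC = 0.04192 * rho * h / 1000
= 0.04192 * 2282 * 443 / 1000
= 42.378 mGal

42.378


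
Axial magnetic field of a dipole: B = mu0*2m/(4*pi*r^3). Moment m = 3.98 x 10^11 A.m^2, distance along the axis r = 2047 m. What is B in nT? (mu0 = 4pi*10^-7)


m = 3.98 x 10^11 = 398000000000 A.m^2
2m = 796000000000 A.m^2
r^3 = 2047^3 = 8577357823
B = (4pi*10^-7) * 796000000000 / (4*pi * 8577357823) * 1e9
= 1000283.100903 / 107786257295.79 * 1e9
= 9280.2471 nT

9280.2471


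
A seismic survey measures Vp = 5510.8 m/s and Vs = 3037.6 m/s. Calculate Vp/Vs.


Vp/Vs = 5510.8 / 3037.6
= 1.8142

1.8142


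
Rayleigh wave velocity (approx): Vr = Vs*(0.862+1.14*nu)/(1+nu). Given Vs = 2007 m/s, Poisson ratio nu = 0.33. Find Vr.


Numerator factor = 0.862 + 1.14*0.33 = 1.2382
Denominator = 1 + 0.33 = 1.33
Vr = 2007 * 1.2382 / 1.33 = 1868.47 m/s

1868.47


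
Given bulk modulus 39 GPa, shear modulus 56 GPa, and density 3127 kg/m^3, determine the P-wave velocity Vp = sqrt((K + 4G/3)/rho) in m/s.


First compute the effective modulus:
K + 4G/3 = 39e9 + 4*56e9/3 = 113666666666.67 Pa
Then divide by density:
113666666666.67 / 3127 = 36350069.289 Pa/(kg/m^3)
Take the square root:
Vp = sqrt(36350069.289) = 6029.1 m/s

6029.1


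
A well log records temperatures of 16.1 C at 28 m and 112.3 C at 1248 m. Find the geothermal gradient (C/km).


dT = 112.3 - 16.1 = 96.2 C
dz = 1248 - 28 = 1220 m
gradient = dT/dz * 1000 = 96.2/1220 * 1000 = 78.8525 C/km

78.8525


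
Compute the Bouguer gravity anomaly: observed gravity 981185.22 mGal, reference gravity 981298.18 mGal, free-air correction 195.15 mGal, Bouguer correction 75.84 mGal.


BA = g_obs - g_ref + FAC - BC
= 981185.22 - 981298.18 + 195.15 - 75.84
= 6.35 mGal

6.35


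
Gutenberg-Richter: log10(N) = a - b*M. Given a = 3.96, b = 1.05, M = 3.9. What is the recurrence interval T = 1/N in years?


log10(N) = 3.96 - 1.05*3.9 = -0.135
N = 10^-0.135 = 0.732825
T = 1/N = 1/0.732825 = 1.3646 years

1.3646
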